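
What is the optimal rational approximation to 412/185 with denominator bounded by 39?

49/22

Expand x = 412/185 as a continued fraction with the Euclidean algorithm:
  412 = 2*185 + 42, so a_0 = 2.
  185 = 4*42 + 17, so a_1 = 4.
  42 = 2*17 + 8, so a_2 = 2.
  17 = 2*8 + 1, so a_3 = 2.
  8 = 8*1 + 0, so a_4 = 8.
so x = [2; 4, 2, 2, 8].
Convergents (p_i = a_i*p_{i-1} + p_{i-2}, q_i = a_i*q_{i-1} + q_{i-2} with p_{-2}=0, p_{-1}=1, q_{-2}=1, q_{-1}=0), until the denominator exceeds 39:
  i=0: a_0=2, p_0 = 2*1 + 0 = 2, q_0 = 2*0 + 1 = 1.
  i=1: a_1=4, p_1 = 4*2 + 1 = 9, q_1 = 4*1 + 0 = 4.
  i=2: a_2=2, p_2 = 2*9 + 2 = 20, q_2 = 2*4 + 1 = 9.
  i=3: a_3=2, p_3 = 2*20 + 9 = 49, q_3 = 2*9 + 4 = 22.
  i=4: a_4=8, p_4 = 8*49 + 20 = 412, q_4 = 8*22 + 9 = 185.
q_4 = 185 > 39, so the last convergent with denominator <= 39 is p_3/q_3 = 49/22.
The closest fraction with denominator <= 39 is either p_3/q_3 or the intermediate fraction (k*p_3 + p_2)/(k*q_3 + q_2) with the largest k >= 1 whose denominator stays <= 39; these approach x as k grows, and every other convergent or intermediate fraction in range is farther away.
Largest k: floor((39 - q_2)/q_3) = floor((39 - 9)/22) = 1.
That gives (1*49 + 20)/(1*22 + 9) = 69/31.
Compare the errors: |x - 49/22| = |412*22 - 49*185|/(185*22) = 1/4070, and |x - 69/31| = |412*31 - 69*185|/(185*31) = 7/5735.
Cross-multiplying, 1*5735 = 5735 < 28490 = 7*4070, so 1/4070 is smaller: the convergent 49/22 is closer to x than 69/31.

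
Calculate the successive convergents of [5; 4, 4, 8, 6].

Using the convergent recurrence p_i = a_i*p_{i-1} + p_{i-2}, q_i = a_i*q_{i-1} + q_{i-2} with p_{-2}=0, p_{-1}=1, q_{-2}=1, q_{-1}=0:
  i=0: a_0=5, p_0 = 5*1 + 0 = 5, q_0 = 5*0 + 1 = 1.
  i=1: a_1=4, p_1 = 4*5 + 1 = 21, q_1 = 4*1 + 0 = 4.
  i=2: a_2=4, p_2 = 4*21 + 5 = 89, q_2 = 4*4 + 1 = 17.
  i=3: a_3=8, p_3 = 8*89 + 21 = 733, q_3 = 8*17 + 4 = 140.
  i=4: a_4=6, p_4 = 6*733 + 89 = 4487, q_4 = 6*140 + 17 = 857.

5/1, 21/4, 89/17, 733/140, 4487/857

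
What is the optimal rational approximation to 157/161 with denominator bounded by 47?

Expand x = 157/161 as a continued fraction with the Euclidean algorithm:
  157 = 0*161 + 157, so a_0 = 0.
  161 = 1*157 + 4, so a_1 = 1.
  157 = 39*4 + 1, so a_2 = 39.
  4 = 4*1 + 0, so a_3 = 4.
so x = [0; 1, 39, 4].
Convergents (p_i = a_i*p_{i-1} + p_{i-2}, q_i = a_i*q_{i-1} + q_{i-2} with p_{-2}=0, p_{-1}=1, q_{-2}=1, q_{-1}=0), until the denominator exceeds 47:
  i=0: a_0=0, p_0 = 0*1 + 0 = 0, q_0 = 0*0 + 1 = 1.
  i=1: a_1=1, p_1 = 1*0 + 1 = 1, q_1 = 1*1 + 0 = 1.
  i=2: a_2=39, p_2 = 39*1 + 0 = 39, q_2 = 39*1 + 1 = 40.
  i=3: a_3=4, p_3 = 4*39 + 1 = 157, q_3 = 4*40 + 1 = 161.
q_3 = 161 > 47, so the last convergent with denominator <= 47 is p_2/q_2 = 39/40.
The closest fraction with denominator <= 47 is either p_2/q_2 or the intermediate fraction (k*p_2 + p_1)/(k*q_2 + q_1) with the largest k >= 1 whose denominator stays <= 47; these approach x as k grows, and every other convergent or intermediate fraction in range is farther away.
Largest k: floor((47 - q_1)/q_2) = floor((47 - 1)/40) = 1.
That gives (1*39 + 1)/(1*40 + 1) = 40/41.
Compare the errors: |x - 39/40| = |157*40 - 39*161|/(161*40) = 1/6440, and |x - 40/41| = |157*41 - 40*161|/(161*41) = 3/6601.
Cross-multiplying, 1*6601 = 6601 < 19320 = 3*6440, so 1/6440 is smaller: the convergent 39/40 is closer to x than 40/41.

39/40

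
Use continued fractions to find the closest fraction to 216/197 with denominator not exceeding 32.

Expand x = 216/197 as a continued fraction with the Euclidean algorithm:
  216 = 1*197 + 19, so a_0 = 1.
  197 = 10*19 + 7, so a_1 = 10.
  19 = 2*7 + 5, so a_2 = 2.
  7 = 1*5 + 2, so a_3 = 1.
  5 = 2*2 + 1, so a_4 = 2.
  2 = 2*1 + 0, so a_5 = 2.
so x = [1; 10, 2, 1, 2, 2].
Convergents (p_i = a_i*p_{i-1} + p_{i-2}, q_i = a_i*q_{i-1} + q_{i-2} with p_{-2}=0, p_{-1}=1, q_{-2}=1, q_{-1}=0), until the denominator exceeds 32:
  i=0: a_0=1, p_0 = 1*1 + 0 = 1, q_0 = 1*0 + 1 = 1.
  i=1: a_1=10, p_1 = 10*1 + 1 = 11, q_1 = 10*1 + 0 = 10.
  i=2: a_2=2, p_2 = 2*11 + 1 = 23, q_2 = 2*10 + 1 = 21.
  i=3: a_3=1, p_3 = 1*23 + 11 = 34, q_3 = 1*21 + 10 = 31.
  i=4: a_4=2, p_4 = 2*34 + 23 = 91, q_4 = 2*31 + 21 = 83.
q_4 = 83 > 32, so the last convergent with denominator <= 32 is p_3/q_3 = 34/31.
The closest fraction with denominator <= 32 is either p_3/q_3 or the intermediate fraction (k*p_3 + p_2)/(k*q_3 + q_2) with the largest k >= 1 whose denominator stays <= 32; these approach x as k grows, and every other convergent or intermediate fraction in range is farther away.
Largest k: floor((32 - q_2)/q_3) = floor((32 - 21)/31) = 0.
Since k = 0, no intermediate fraction beyond p_3/q_3 has denominator <= 32, so the convergent 34/31 is the closest (its error is |216*31 - 34*197|/(197*31) = 2/6107).

34/31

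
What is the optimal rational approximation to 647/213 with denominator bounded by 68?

161/53

Expand x = 647/213 as a continued fraction with the Euclidean algorithm:
  647 = 3*213 + 8, so a_0 = 3.
  213 = 26*8 + 5, so a_1 = 26.
  8 = 1*5 + 3, so a_2 = 1.
  5 = 1*3 + 2, so a_3 = 1.
  3 = 1*2 + 1, so a_4 = 1.
  2 = 2*1 + 0, so a_5 = 2.
so x = [3; 26, 1, 1, 1, 2].
Convergents (p_i = a_i*p_{i-1} + p_{i-2}, q_i = a_i*q_{i-1} + q_{i-2} with p_{-2}=0, p_{-1}=1, q_{-2}=1, q_{-1}=0), until the denominator exceeds 68:
  i=0: a_0=3, p_0 = 3*1 + 0 = 3, q_0 = 3*0 + 1 = 1.
  i=1: a_1=26, p_1 = 26*3 + 1 = 79, q_1 = 26*1 + 0 = 26.
  i=2: a_2=1, p_2 = 1*79 + 3 = 82, q_2 = 1*26 + 1 = 27.
  i=3: a_3=1, p_3 = 1*82 + 79 = 161, q_3 = 1*27 + 26 = 53.
  i=4: a_4=1, p_4 = 1*161 + 82 = 243, q_4 = 1*53 + 27 = 80.
q_4 = 80 > 68, so the last convergent with denominator <= 68 is p_3/q_3 = 161/53.
The closest fraction with denominator <= 68 is either p_3/q_3 or the intermediate fraction (k*p_3 + p_2)/(k*q_3 + q_2) with the largest k >= 1 whose denominator stays <= 68; these approach x as k grows, and every other convergent or intermediate fraction in range is farther away.
Largest k: floor((68 - q_2)/q_3) = floor((68 - 27)/53) = 0.
Since k = 0, no intermediate fraction beyond p_3/q_3 has denominator <= 68, so the convergent 161/53 is the closest (its error is |647*53 - 161*213|/(213*53) = 2/11289).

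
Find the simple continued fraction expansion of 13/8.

Run the Euclidean algorithm on 13 and 8; the successive quotients are the partial quotients a_0, a_1, ... (each step inverts the fractional part left over by the previous one):
  13 = 1*8 + 5, so a_0 = 1.
  8 = 1*5 + 3, so a_1 = 1.
  5 = 1*3 + 2, so a_2 = 1.
  3 = 1*2 + 1, so a_3 = 1.
  2 = 2*1 + 0, so a_4 = 2.
The remainder reaches 0 after 5 divisions, so the expansion has 5 partial quotients, read off in order.

[1; 1, 1, 1, 2]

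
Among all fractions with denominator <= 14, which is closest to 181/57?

Expand x = 181/57 as a continued fraction with the Euclidean algorithm:
  181 = 3*57 + 10, so a_0 = 3.
  57 = 5*10 + 7, so a_1 = 5.
  10 = 1*7 + 3, so a_2 = 1.
  7 = 2*3 + 1, so a_3 = 2.
  3 = 3*1 + 0, so a_4 = 3.
so x = [3; 5, 1, 2, 3].
Convergents (p_i = a_i*p_{i-1} + p_{i-2}, q_i = a_i*q_{i-1} + q_{i-2} with p_{-2}=0, p_{-1}=1, q_{-2}=1, q_{-1}=0), until the denominator exceeds 14:
  i=0: a_0=3, p_0 = 3*1 + 0 = 3, q_0 = 3*0 + 1 = 1.
  i=1: a_1=5, p_1 = 5*3 + 1 = 16, q_1 = 5*1 + 0 = 5.
  i=2: a_2=1, p_2 = 1*16 + 3 = 19, q_2 = 1*5 + 1 = 6.
  i=3: a_3=2, p_3 = 2*19 + 16 = 54, q_3 = 2*6 + 5 = 17.
q_3 = 17 > 14, so the last convergent with denominator <= 14 is p_2/q_2 = 19/6.
The closest fraction with denominator <= 14 is either p_2/q_2 or the intermediate fraction (k*p_2 + p_1)/(k*q_2 + q_1) with the largest k >= 1 whose denominator stays <= 14; these approach x as k grows, and every other convergent or intermediate fraction in range is farther away.
Largest k: floor((14 - q_1)/q_2) = floor((14 - 5)/6) = 1.
That gives (1*19 + 16)/(1*6 + 5) = 35/11.
Compare the errors: |x - 19/6| = |181*6 - 19*57|/(57*6) = 3/342, and |x - 35/11| = |181*11 - 35*57|/(57*11) = 4/627.
Cross-multiplying, 4*342 = 1368 < 1881 = 3*627, so 4/627 is smaller: the intermediate fraction 35/11 is closer to x than 19/6.

35/11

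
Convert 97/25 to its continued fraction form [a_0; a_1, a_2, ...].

Run the Euclidean algorithm on 97 and 25; the successive quotients are the partial quotients a_0, a_1, ... (each step inverts the fractional part left over by the previous one):
  97 = 3*25 + 22, so a_0 = 3.
  25 = 1*22 + 3, so a_1 = 1.
  22 = 7*3 + 1, so a_2 = 7.
  3 = 3*1 + 0, so a_3 = 3.
The remainder reaches 0 after 4 divisions, so the expansion has 4 partial quotients, read off in order.

[3; 1, 7, 3]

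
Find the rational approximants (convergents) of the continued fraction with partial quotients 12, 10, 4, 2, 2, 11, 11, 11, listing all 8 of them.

Using the convergent recurrence p_i = a_i*p_{i-1} + p_{i-2}, q_i = a_i*q_{i-1} + q_{i-2} with p_{-2}=0, p_{-1}=1, q_{-2}=1, q_{-1}=0:
  i=0: a_0=12, p_0 = 12*1 + 0 = 12, q_0 = 12*0 + 1 = 1.
  i=1: a_1=10, p_1 = 10*12 + 1 = 121, q_1 = 10*1 + 0 = 10.
  i=2: a_2=4, p_2 = 4*121 + 12 = 496, q_2 = 4*10 + 1 = 41.
  i=3: a_3=2, p_3 = 2*496 + 121 = 1113, q_3 = 2*41 + 10 = 92.
  i=4: a_4=2, p_4 = 2*1113 + 496 = 2722, q_4 = 2*92 + 41 = 225.
  i=5: a_5=11, p_5 = 11*2722 + 1113 = 31055, q_5 = 11*225 + 92 = 2567.
  i=6: a_6=11, p_6 = 11*31055 + 2722 = 344327, q_6 = 11*2567 + 225 = 28462.
  i=7: a_7=11, p_7 = 11*344327 + 31055 = 3818652, q_7 = 11*28462 + 2567 = 315649.

12/1, 121/10, 496/41, 1113/92, 2722/225, 31055/2567, 344327/28462, 3818652/315649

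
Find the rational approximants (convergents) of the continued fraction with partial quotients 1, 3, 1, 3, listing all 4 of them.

Using the convergent recurrence p_i = a_i*p_{i-1} + p_{i-2}, q_i = a_i*q_{i-1} + q_{i-2} with p_{-2}=0, p_{-1}=1, q_{-2}=1, q_{-1}=0:
  i=0: a_0=1, p_0 = 1*1 + 0 = 1, q_0 = 1*0 + 1 = 1.
  i=1: a_1=3, p_1 = 3*1 + 1 = 4, q_1 = 3*1 + 0 = 3.
  i=2: a_2=1, p_2 = 1*4 + 1 = 5, q_2 = 1*3 + 1 = 4.
  i=3: a_3=3, p_3 = 3*5 + 4 = 19, q_3 = 3*4 + 3 = 15.

1/1, 4/3, 5/4, 19/15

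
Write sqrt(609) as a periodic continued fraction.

[24; (1, 2, 9, 1, 1, 6, 1, 1, 9, 2, 1, 48)]

Write x_i = (sqrt(609) + m_i)/d_i with (m_0, d_0) = (0, 1). a_0 = floor(sqrt(609)) = 24, since 24^2 = 576 <= 609 < 625 = 25^2.
Iterate m_{i+1} = d_i*a_i - m_i, d_{i+1} = (609 - m_{i+1}^2)/d_i, a_{i+1} = floor((a_0 + m_{i+1})/d_{i+1}):
  m_1 = 1*24 - 0 = 24, d_1 = (609 - 24^2)/1 = 33/1 = 33, a_1 = floor((24 + 24)/33) = 1.
  m_2 = 33*1 - 24 = 9, d_2 = (609 - 9^2)/33 = 528/33 = 16, a_2 = floor((24 + 9)/16) = 2.
  m_3 = 16*2 - 9 = 23, d_3 = (609 - 23^2)/16 = 80/16 = 5, a_3 = floor((24 + 23)/5) = 9.
  m_4 = 5*9 - 23 = 22, d_4 = (609 - 22^2)/5 = 125/5 = 25, a_4 = floor((24 + 22)/25) = 1.
  m_5 = 25*1 - 22 = 3, d_5 = (609 - 3^2)/25 = 600/25 = 24, a_5 = floor((24 + 3)/24) = 1.
  m_6 = 24*1 - 3 = 21, d_6 = (609 - 21^2)/24 = 168/24 = 7, a_6 = floor((24 + 21)/7) = 6.
  m_7 = 7*6 - 21 = 21, d_7 = (609 - 21^2)/7 = 168/7 = 24, a_7 = floor((24 + 21)/24) = 1.
  m_8 = 24*1 - 21 = 3, d_8 = (609 - 3^2)/24 = 600/24 = 25, a_8 = floor((24 + 3)/25) = 1.
  m_9 = 25*1 - 3 = 22, d_9 = (609 - 22^2)/25 = 125/25 = 5, a_9 = floor((24 + 22)/5) = 9.
  m_10 = 5*9 - 22 = 23, d_10 = (609 - 23^2)/5 = 80/5 = 16, a_10 = floor((24 + 23)/16) = 2.
  m_11 = 16*2 - 23 = 9, d_11 = (609 - 9^2)/16 = 528/16 = 33, a_11 = floor((24 + 9)/33) = 1.
  m_12 = 33*1 - 9 = 24, d_12 = (609 - 24^2)/33 = 33/33 = 1, a_12 = floor((24 + 24)/1) = 48.
  m_13 = 1*48 - 24 = 24, d_13 = (609 - 24^2)/1 = 33/1 = 33: (m_13, d_13) = (m_1, d_1) = (24, 33), so from here the quotients repeat a_1, ..., a_12; the period length is 12.
Hence the expansion of sqrt(609) is a_0 = 24 followed by the repeating block 1, 2, 9, 1, 1, 6, 1, 1, 9, 2, 1, 48 (period 12).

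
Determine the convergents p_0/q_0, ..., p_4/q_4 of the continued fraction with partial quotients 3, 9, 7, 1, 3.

Using the convergent recurrence p_i = a_i*p_{i-1} + p_{i-2}, q_i = a_i*q_{i-1} + q_{i-2} with p_{-2}=0, p_{-1}=1, q_{-2}=1, q_{-1}=0:
  i=0: a_0=3, p_0 = 3*1 + 0 = 3, q_0 = 3*0 + 1 = 1.
  i=1: a_1=9, p_1 = 9*3 + 1 = 28, q_1 = 9*1 + 0 = 9.
  i=2: a_2=7, p_2 = 7*28 + 3 = 199, q_2 = 7*9 + 1 = 64.
  i=3: a_3=1, p_3 = 1*199 + 28 = 227, q_3 = 1*64 + 9 = 73.
  i=4: a_4=3, p_4 = 3*227 + 199 = 880, q_4 = 3*73 + 64 = 283.

3/1, 28/9, 199/64, 227/73, 880/283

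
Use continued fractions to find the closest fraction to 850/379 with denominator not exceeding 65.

Expand x = 850/379 as a continued fraction with the Euclidean algorithm:
  850 = 2*379 + 92, so a_0 = 2.
  379 = 4*92 + 11, so a_1 = 4.
  92 = 8*11 + 4, so a_2 = 8.
  11 = 2*4 + 3, so a_3 = 2.
  4 = 1*3 + 1, so a_4 = 1.
  3 = 3*1 + 0, so a_5 = 3.
so x = [2; 4, 8, 2, 1, 3].
Convergents (p_i = a_i*p_{i-1} + p_{i-2}, q_i = a_i*q_{i-1} + q_{i-2} with p_{-2}=0, p_{-1}=1, q_{-2}=1, q_{-1}=0), until the denominator exceeds 65:
  i=0: a_0=2, p_0 = 2*1 + 0 = 2, q_0 = 2*0 + 1 = 1.
  i=1: a_1=4, p_1 = 4*2 + 1 = 9, q_1 = 4*1 + 0 = 4.
  i=2: a_2=8, p_2 = 8*9 + 2 = 74, q_2 = 8*4 + 1 = 33.
  i=3: a_3=2, p_3 = 2*74 + 9 = 157, q_3 = 2*33 + 4 = 70.
q_3 = 70 > 65, so the last convergent with denominator <= 65 is p_2/q_2 = 74/33.
The closest fraction with denominator <= 65 is either p_2/q_2 or the intermediate fraction (k*p_2 + p_1)/(k*q_2 + q_1) with the largest k >= 1 whose denominator stays <= 65; these approach x as k grows, and every other convergent or intermediate fraction in range is farther away.
Largest k: floor((65 - q_1)/q_2) = floor((65 - 4)/33) = 1.
That gives (1*74 + 9)/(1*33 + 4) = 83/37.
Compare the errors: |x - 74/33| = |850*33 - 74*379|/(379*33) = 4/12507, and |x - 83/37| = |850*37 - 83*379|/(379*37) = 7/14023.
Cross-multiplying, 4*14023 = 56092 < 87549 = 7*12507, so 4/12507 is smaller: the convergent 74/33 is closer to x than 83/37.

74/33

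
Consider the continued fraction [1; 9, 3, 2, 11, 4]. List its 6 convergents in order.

1/1, 10/9, 31/28, 72/65, 823/743, 3364/3037

Using the convergent recurrence p_i = a_i*p_{i-1} + p_{i-2}, q_i = a_i*q_{i-1} + q_{i-2} with p_{-2}=0, p_{-1}=1, q_{-2}=1, q_{-1}=0:
  i=0: a_0=1, p_0 = 1*1 + 0 = 1, q_0 = 1*0 + 1 = 1.
  i=1: a_1=9, p_1 = 9*1 + 1 = 10, q_1 = 9*1 + 0 = 9.
  i=2: a_2=3, p_2 = 3*10 + 1 = 31, q_2 = 3*9 + 1 = 28.
  i=3: a_3=2, p_3 = 2*31 + 10 = 72, q_3 = 2*28 + 9 = 65.
  i=4: a_4=11, p_4 = 11*72 + 31 = 823, q_4 = 11*65 + 28 = 743.
  i=5: a_5=4, p_5 = 4*823 + 72 = 3364, q_5 = 4*743 + 65 = 3037.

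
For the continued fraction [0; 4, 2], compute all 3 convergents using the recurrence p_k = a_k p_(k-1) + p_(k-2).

Using the convergent recurrence p_i = a_i*p_{i-1} + p_{i-2}, q_i = a_i*q_{i-1} + q_{i-2} with p_{-2}=0, p_{-1}=1, q_{-2}=1, q_{-1}=0:
  i=0: a_0=0, p_0 = 0*1 + 0 = 0, q_0 = 0*0 + 1 = 1.
  i=1: a_1=4, p_1 = 4*0 + 1 = 1, q_1 = 4*1 + 0 = 4.
  i=2: a_2=2, p_2 = 2*1 + 0 = 2, q_2 = 2*4 + 1 = 9.

0/1, 1/4, 2/9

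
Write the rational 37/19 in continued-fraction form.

Run the Euclidean algorithm on 37 and 19; the successive quotients are the partial quotients a_0, a_1, ... (each step inverts the fractional part left over by the previous one):
  37 = 1*19 + 18, so a_0 = 1.
  19 = 1*18 + 1, so a_1 = 1.
  18 = 18*1 + 0, so a_2 = 18.
The remainder reaches 0 after 3 divisions, so the expansion has 3 partial quotients, read off in order.

[1; 1, 18]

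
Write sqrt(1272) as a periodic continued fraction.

[35; (1, 1, 1, 70)]

Write x_i = (sqrt(1272) + m_i)/d_i with (m_0, d_0) = (0, 1). a_0 = floor(sqrt(1272)) = 35, since 35^2 = 1225 <= 1272 < 1296 = 36^2.
Iterate m_{i+1} = d_i*a_i - m_i, d_{i+1} = (1272 - m_{i+1}^2)/d_i, a_{i+1} = floor((a_0 + m_{i+1})/d_{i+1}):
  m_1 = 1*35 - 0 = 35, d_1 = (1272 - 35^2)/1 = 47/1 = 47, a_1 = floor((35 + 35)/47) = 1.
  m_2 = 47*1 - 35 = 12, d_2 = (1272 - 12^2)/47 = 1128/47 = 24, a_2 = floor((35 + 12)/24) = 1.
  m_3 = 24*1 - 12 = 12, d_3 = (1272 - 12^2)/24 = 1128/24 = 47, a_3 = floor((35 + 12)/47) = 1.
  m_4 = 47*1 - 12 = 35, d_4 = (1272 - 35^2)/47 = 47/47 = 1, a_4 = floor((35 + 35)/1) = 70.
  m_5 = 1*70 - 35 = 35, d_5 = (1272 - 35^2)/1 = 47/1 = 47: (m_5, d_5) = (m_1, d_1) = (35, 47), so from here the quotients repeat a_1, ..., a_4; the period length is 4.
Hence the expansion of sqrt(1272) is a_0 = 35 followed by the repeating block 1, 1, 1, 70 (period 4).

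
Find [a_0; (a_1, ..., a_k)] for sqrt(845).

[29; (14, 1, 1, 14, 58)]

Write x_i = (sqrt(845) + m_i)/d_i with (m_0, d_0) = (0, 1). a_0 = floor(sqrt(845)) = 29, since 29^2 = 841 <= 845 < 900 = 30^2.
Iterate m_{i+1} = d_i*a_i - m_i, d_{i+1} = (845 - m_{i+1}^2)/d_i, a_{i+1} = floor((a_0 + m_{i+1})/d_{i+1}):
  m_1 = 1*29 - 0 = 29, d_1 = (845 - 29^2)/1 = 4/1 = 4, a_1 = floor((29 + 29)/4) = 14.
  m_2 = 4*14 - 29 = 27, d_2 = (845 - 27^2)/4 = 116/4 = 29, a_2 = floor((29 + 27)/29) = 1.
  m_3 = 29*1 - 27 = 2, d_3 = (845 - 2^2)/29 = 841/29 = 29, a_3 = floor((29 + 2)/29) = 1.
  m_4 = 29*1 - 2 = 27, d_4 = (845 - 27^2)/29 = 116/29 = 4, a_4 = floor((29 + 27)/4) = 14.
  m_5 = 4*14 - 27 = 29, d_5 = (845 - 29^2)/4 = 4/4 = 1, a_5 = floor((29 + 29)/1) = 58.
  m_6 = 1*58 - 29 = 29, d_6 = (845 - 29^2)/1 = 4/1 = 4: (m_6, d_6) = (m_1, d_1) = (29, 4), so from here the quotients repeat a_1, ..., a_5; the period length is 5.
Hence the expansion of sqrt(845) is a_0 = 29 followed by the repeating block 14, 1, 1, 14, 58 (period 5).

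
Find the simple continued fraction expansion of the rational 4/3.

Run the Euclidean algorithm on 4 and 3; the successive quotients are the partial quotients a_0, a_1, ... (each step inverts the fractional part left over by the previous one):
  4 = 1*3 + 1, so a_0 = 1.
  3 = 3*1 + 0, so a_1 = 3.
The remainder reaches 0 after 2 divisions, so the expansion has 2 partial quotients, read off in order.

[1; 3]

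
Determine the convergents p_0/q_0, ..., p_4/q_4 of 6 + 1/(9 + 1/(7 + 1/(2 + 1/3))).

Using the convergent recurrence p_i = a_i*p_{i-1} + p_{i-2}, q_i = a_i*q_{i-1} + q_{i-2} with p_{-2}=0, p_{-1}=1, q_{-2}=1, q_{-1}=0:
  i=0: a_0=6, p_0 = 6*1 + 0 = 6, q_0 = 6*0 + 1 = 1.
  i=1: a_1=9, p_1 = 9*6 + 1 = 55, q_1 = 9*1 + 0 = 9.
  i=2: a_2=7, p_2 = 7*55 + 6 = 391, q_2 = 7*9 + 1 = 64.
  i=3: a_3=2, p_3 = 2*391 + 55 = 837, q_3 = 2*64 + 9 = 137.
  i=4: a_4=3, p_4 = 3*837 + 391 = 2902, q_4 = 3*137 + 64 = 475.

6/1, 55/9, 391/64, 837/137, 2902/475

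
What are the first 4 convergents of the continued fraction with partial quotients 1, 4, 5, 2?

Using the convergent recurrence p_i = a_i*p_{i-1} + p_{i-2}, q_i = a_i*q_{i-1} + q_{i-2} with p_{-2}=0, p_{-1}=1, q_{-2}=1, q_{-1}=0:
  i=0: a_0=1, p_0 = 1*1 + 0 = 1, q_0 = 1*0 + 1 = 1.
  i=1: a_1=4, p_1 = 4*1 + 1 = 5, q_1 = 4*1 + 0 = 4.
  i=2: a_2=5, p_2 = 5*5 + 1 = 26, q_2 = 5*4 + 1 = 21.
  i=3: a_3=2, p_3 = 2*26 + 5 = 57, q_3 = 2*21 + 4 = 46.

1/1, 5/4, 26/21, 57/46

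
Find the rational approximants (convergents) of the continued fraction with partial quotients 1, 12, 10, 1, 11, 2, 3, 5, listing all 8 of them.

1/1, 13/12, 131/121, 144/133, 1715/1584, 3574/3301, 12437/11487, 65759/60736

Using the convergent recurrence p_i = a_i*p_{i-1} + p_{i-2}, q_i = a_i*q_{i-1} + q_{i-2} with p_{-2}=0, p_{-1}=1, q_{-2}=1, q_{-1}=0:
  i=0: a_0=1, p_0 = 1*1 + 0 = 1, q_0 = 1*0 + 1 = 1.
  i=1: a_1=12, p_1 = 12*1 + 1 = 13, q_1 = 12*1 + 0 = 12.
  i=2: a_2=10, p_2 = 10*13 + 1 = 131, q_2 = 10*12 + 1 = 121.
  i=3: a_3=1, p_3 = 1*131 + 13 = 144, q_3 = 1*121 + 12 = 133.
  i=4: a_4=11, p_4 = 11*144 + 131 = 1715, q_4 = 11*133 + 121 = 1584.
  i=5: a_5=2, p_5 = 2*1715 + 144 = 3574, q_5 = 2*1584 + 133 = 3301.
  i=6: a_6=3, p_6 = 3*3574 + 1715 = 12437, q_6 = 3*3301 + 1584 = 11487.
  i=7: a_7=5, p_7 = 5*12437 + 3574 = 65759, q_7 = 5*11487 + 3301 = 60736.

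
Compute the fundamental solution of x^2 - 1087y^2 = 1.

First expand sqrt(1087) as a continued fraction. With x_i = (sqrt(1087) + m_i)/d_i and (m_0, d_0) = (0, 1): a_0 = floor(sqrt(1087)) = 32, since 32^2 = 1024 <= 1087 < 1089 = 33^2.
Iterate m_{i+1} = d_i*a_i - m_i, d_{i+1} = (1087 - m_{i+1}^2)/d_i, a_{i+1} = floor((a_0 + m_{i+1})/d_{i+1}):
  m_1 = 1*32 - 0 = 32, d_1 = (1087 - 32^2)/1 = 63/1 = 63, a_1 = floor((32 + 32)/63) = 1.
  m_2 = 63*1 - 32 = 31, d_2 = (1087 - 31^2)/63 = 126/63 = 2, a_2 = floor((32 + 31)/2) = 31.
  m_3 = 2*31 - 31 = 31, d_3 = (1087 - 31^2)/2 = 126/2 = 63, a_3 = floor((32 + 31)/63) = 1.
  m_4 = 63*1 - 31 = 32, d_4 = (1087 - 32^2)/63 = 63/63 = 1, a_4 = floor((32 + 32)/1) = 64.
  m_5 = 1*64 - 32 = 32, d_5 = (1087 - 32^2)/1 = 63/1 = 63: (m_5, d_5) = (m_1, d_1) = (32, 63), so from here the quotients repeat a_1, ..., a_4; the period length is 4.
So sqrt(1087) = [32; (1, 31, 1, 64)] with period length k = 4.
k is even, so the fundamental solution of x^2 - 1087y^2 = 1 is (p_{k-1}, q_{k-1}) = (p_3, q_3); compute convergents through index 3.
Convergents (p_i = a_i*p_{i-1} + p_{i-2}, q_i = a_i*q_{i-1} + q_{i-2} with p_{-2}=0, p_{-1}=1, q_{-2}=1, q_{-1}=0):
  i=0: a_0=32, p_0 = 32*1 + 0 = 32, q_0 = 32*0 + 1 = 1.
  i=1: a_1=1, p_1 = 1*32 + 1 = 33, q_1 = 1*1 + 0 = 1.
  i=2: a_2=31, p_2 = 31*33 + 32 = 1055, q_2 = 31*1 + 1 = 32.
  i=3: a_3=1, p_3 = 1*1055 + 33 = 1088, q_3 = 1*32 + 1 = 33.
Check: 1088^2 - 1087*33^2 = 1183744 - 1183743 = 1, so (x, y) = (1088, 33) solves the equation, and by the theorem it is the least positive solution.

(x, y) = (1088, 33)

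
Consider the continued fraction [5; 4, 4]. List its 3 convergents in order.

5/1, 21/4, 89/17

Using the convergent recurrence p_i = a_i*p_{i-1} + p_{i-2}, q_i = a_i*q_{i-1} + q_{i-2} with p_{-2}=0, p_{-1}=1, q_{-2}=1, q_{-1}=0:
  i=0: a_0=5, p_0 = 5*1 + 0 = 5, q_0 = 5*0 + 1 = 1.
  i=1: a_1=4, p_1 = 4*5 + 1 = 21, q_1 = 4*1 + 0 = 4.
  i=2: a_2=4, p_2 = 4*21 + 5 = 89, q_2 = 4*4 + 1 = 17.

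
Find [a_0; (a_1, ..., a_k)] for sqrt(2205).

Write x_i = (sqrt(2205) + m_i)/d_i with (m_0, d_0) = (0, 1). a_0 = floor(sqrt(2205)) = 46, since 46^2 = 2116 <= 2205 < 2209 = 47^2.
Iterate m_{i+1} = d_i*a_i - m_i, d_{i+1} = (2205 - m_{i+1}^2)/d_i, a_{i+1} = floor((a_0 + m_{i+1})/d_{i+1}):
  m_1 = 1*46 - 0 = 46, d_1 = (2205 - 46^2)/1 = 89/1 = 89, a_1 = floor((46 + 46)/89) = 1.
  m_2 = 89*1 - 46 = 43, d_2 = (2205 - 43^2)/89 = 356/89 = 4, a_2 = floor((46 + 43)/4) = 22.
  m_3 = 4*22 - 43 = 45, d_3 = (2205 - 45^2)/4 = 180/4 = 45, a_3 = floor((46 + 45)/45) = 2.
  m_4 = 45*2 - 45 = 45, d_4 = (2205 - 45^2)/45 = 180/45 = 4, a_4 = floor((46 + 45)/4) = 22.
  m_5 = 4*22 - 45 = 43, d_5 = (2205 - 43^2)/4 = 356/4 = 89, a_5 = floor((46 + 43)/89) = 1.
  m_6 = 89*1 - 43 = 46, d_6 = (2205 - 46^2)/89 = 89/89 = 1, a_6 = floor((46 + 46)/1) = 92.
  m_7 = 1*92 - 46 = 46, d_7 = (2205 - 46^2)/1 = 89/1 = 89: (m_7, d_7) = (m_1, d_1) = (46, 89), so from here the quotients repeat a_1, ..., a_6; the period length is 6.
Hence the expansion of sqrt(2205) is a_0 = 46 followed by the repeating block 1, 22, 2, 22, 1, 92 (period 6).

[46; (1, 22, 2, 22, 1, 92)]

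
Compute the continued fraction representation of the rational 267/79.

Run the Euclidean algorithm on 267 and 79; the successive quotients are the partial quotients a_0, a_1, ... (each step inverts the fractional part left over by the previous one):
  267 = 3*79 + 30, so a_0 = 3.
  79 = 2*30 + 19, so a_1 = 2.
  30 = 1*19 + 11, so a_2 = 1.
  19 = 1*11 + 8, so a_3 = 1.
  11 = 1*8 + 3, so a_4 = 1.
  8 = 2*3 + 2, so a_5 = 2.
  3 = 1*2 + 1, so a_6 = 1.
  2 = 2*1 + 0, so a_7 = 2.
The remainder reaches 0 after 8 divisions, so the expansion has 8 partial quotients, read off in order.

[3; 2, 1, 1, 1, 2, 1, 2]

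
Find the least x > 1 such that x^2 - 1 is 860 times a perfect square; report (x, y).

First expand sqrt(860) as a continued fraction. With x_i = (sqrt(860) + m_i)/d_i and (m_0, d_0) = (0, 1): a_0 = floor(sqrt(860)) = 29, since 29^2 = 841 <= 860 < 900 = 30^2.
Iterate m_{i+1} = d_i*a_i - m_i, d_{i+1} = (860 - m_{i+1}^2)/d_i, a_{i+1} = floor((a_0 + m_{i+1})/d_{i+1}):
  m_1 = 1*29 - 0 = 29, d_1 = (860 - 29^2)/1 = 19/1 = 19, a_1 = floor((29 + 29)/19) = 3.
  m_2 = 19*3 - 29 = 28, d_2 = (860 - 28^2)/19 = 76/19 = 4, a_2 = floor((29 + 28)/4) = 14.
  m_3 = 4*14 - 28 = 28, d_3 = (860 - 28^2)/4 = 76/4 = 19, a_3 = floor((29 + 28)/19) = 3.
  m_4 = 19*3 - 28 = 29, d_4 = (860 - 29^2)/19 = 19/19 = 1, a_4 = floor((29 + 29)/1) = 58.
  m_5 = 1*58 - 29 = 29, d_5 = (860 - 29^2)/1 = 19/1 = 19: (m_5, d_5) = (m_1, d_1) = (29, 19), so from here the quotients repeat a_1, ..., a_4; the period length is 4.
So sqrt(860) = [29; (3, 14, 3, 58)] with period length k = 4.
k is even, so the fundamental solution of x^2 - 860y^2 = 1 is (p_{k-1}, q_{k-1}) = (p_3, q_3); compute convergents through index 3.
Convergents (p_i = a_i*p_{i-1} + p_{i-2}, q_i = a_i*q_{i-1} + q_{i-2} with p_{-2}=0, p_{-1}=1, q_{-2}=1, q_{-1}=0):
  i=0: a_0=29, p_0 = 29*1 + 0 = 29, q_0 = 29*0 + 1 = 1.
  i=1: a_1=3, p_1 = 3*29 + 1 = 88, q_1 = 3*1 + 0 = 3.
  i=2: a_2=14, p_2 = 14*88 + 29 = 1261, q_2 = 14*3 + 1 = 43.
  i=3: a_3=3, p_3 = 3*1261 + 88 = 3871, q_3 = 3*43 + 3 = 132.
Check: 3871^2 - 860*132^2 = 14984641 - 14984640 = 1, so (x, y) = (3871, 132) solves the equation, and by the theorem it is the least positive solution.

(x, y) = (3871, 132)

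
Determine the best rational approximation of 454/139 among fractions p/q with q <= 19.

49/15

Expand x = 454/139 as a continued fraction with the Euclidean algorithm:
  454 = 3*139 + 37, so a_0 = 3.
  139 = 3*37 + 28, so a_1 = 3.
  37 = 1*28 + 9, so a_2 = 1.
  28 = 3*9 + 1, so a_3 = 3.
  9 = 9*1 + 0, so a_4 = 9.
so x = [3; 3, 1, 3, 9].
Convergents (p_i = a_i*p_{i-1} + p_{i-2}, q_i = a_i*q_{i-1} + q_{i-2} with p_{-2}=0, p_{-1}=1, q_{-2}=1, q_{-1}=0), until the denominator exceeds 19:
  i=0: a_0=3, p_0 = 3*1 + 0 = 3, q_0 = 3*0 + 1 = 1.
  i=1: a_1=3, p_1 = 3*3 + 1 = 10, q_1 = 3*1 + 0 = 3.
  i=2: a_2=1, p_2 = 1*10 + 3 = 13, q_2 = 1*3 + 1 = 4.
  i=3: a_3=3, p_3 = 3*13 + 10 = 49, q_3 = 3*4 + 3 = 15.
  i=4: a_4=9, p_4 = 9*49 + 13 = 454, q_4 = 9*15 + 4 = 139.
q_4 = 139 > 19, so the last convergent with denominator <= 19 is p_3/q_3 = 49/15.
The closest fraction with denominator <= 19 is either p_3/q_3 or the intermediate fraction (k*p_3 + p_2)/(k*q_3 + q_2) with the largest k >= 1 whose denominator stays <= 19; these approach x as k grows, and every other convergent or intermediate fraction in range is farther away.
Largest k: floor((19 - q_2)/q_3) = floor((19 - 4)/15) = 1.
That gives (1*49 + 13)/(1*15 + 4) = 62/19.
Compare the errors: |x - 49/15| = |454*15 - 49*139|/(139*15) = 1/2085, and |x - 62/19| = |454*19 - 62*139|/(139*19) = 8/2641.
Cross-multiplying, 1*2641 = 2641 < 16680 = 8*2085, so 1/2085 is smaller: the convergent 49/15 is closer to x than 62/19.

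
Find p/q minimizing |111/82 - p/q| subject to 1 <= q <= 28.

23/17

Expand x = 111/82 as a continued fraction with the Euclidean algorithm:
  111 = 1*82 + 29, so a_0 = 1.
  82 = 2*29 + 24, so a_1 = 2.
  29 = 1*24 + 5, so a_2 = 1.
  24 = 4*5 + 4, so a_3 = 4.
  5 = 1*4 + 1, so a_4 = 1.
  4 = 4*1 + 0, so a_5 = 4.
so x = [1; 2, 1, 4, 1, 4].
Convergents (p_i = a_i*p_{i-1} + p_{i-2}, q_i = a_i*q_{i-1} + q_{i-2} with p_{-2}=0, p_{-1}=1, q_{-2}=1, q_{-1}=0), until the denominator exceeds 28:
  i=0: a_0=1, p_0 = 1*1 + 0 = 1, q_0 = 1*0 + 1 = 1.
  i=1: a_1=2, p_1 = 2*1 + 1 = 3, q_1 = 2*1 + 0 = 2.
  i=2: a_2=1, p_2 = 1*3 + 1 = 4, q_2 = 1*2 + 1 = 3.
  i=3: a_3=4, p_3 = 4*4 + 3 = 19, q_3 = 4*3 + 2 = 14.
  i=4: a_4=1, p_4 = 1*19 + 4 = 23, q_4 = 1*14 + 3 = 17.
  i=5: a_5=4, p_5 = 4*23 + 19 = 111, q_5 = 4*17 + 14 = 82.
q_5 = 82 > 28, so the last convergent with denominator <= 28 is p_4/q_4 = 23/17.
The closest fraction with denominator <= 28 is either p_4/q_4 or the intermediate fraction (k*p_4 + p_3)/(k*q_4 + q_3) with the largest k >= 1 whose denominator stays <= 28; these approach x as k grows, and every other convergent or intermediate fraction in range is farther away.
Largest k: floor((28 - q_3)/q_4) = floor((28 - 14)/17) = 0.
Since k = 0, no intermediate fraction beyond p_4/q_4 has denominator <= 28, so the convergent 23/17 is the closest (its error is |111*17 - 23*82|/(82*17) = 1/1394).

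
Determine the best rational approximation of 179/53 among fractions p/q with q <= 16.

Expand x = 179/53 as a continued fraction with the Euclidean algorithm:
  179 = 3*53 + 20, so a_0 = 3.
  53 = 2*20 + 13, so a_1 = 2.
  20 = 1*13 + 7, so a_2 = 1.
  13 = 1*7 + 6, so a_3 = 1.
  7 = 1*6 + 1, so a_4 = 1.
  6 = 6*1 + 0, so a_5 = 6.
so x = [3; 2, 1, 1, 1, 6].
Convergents (p_i = a_i*p_{i-1} + p_{i-2}, q_i = a_i*q_{i-1} + q_{i-2} with p_{-2}=0, p_{-1}=1, q_{-2}=1, q_{-1}=0), until the denominator exceeds 16:
  i=0: a_0=3, p_0 = 3*1 + 0 = 3, q_0 = 3*0 + 1 = 1.
  i=1: a_1=2, p_1 = 2*3 + 1 = 7, q_1 = 2*1 + 0 = 2.
  i=2: a_2=1, p_2 = 1*7 + 3 = 10, q_2 = 1*2 + 1 = 3.
  i=3: a_3=1, p_3 = 1*10 + 7 = 17, q_3 = 1*3 + 2 = 5.
  i=4: a_4=1, p_4 = 1*17 + 10 = 27, q_4 = 1*5 + 3 = 8.
  i=5: a_5=6, p_5 = 6*27 + 17 = 179, q_5 = 6*8 + 5 = 53.
q_5 = 53 > 16, so the last convergent with denominator <= 16 is p_4/q_4 = 27/8.
The closest fraction with denominator <= 16 is either p_4/q_4 or the intermediate fraction (k*p_4 + p_3)/(k*q_4 + q_3) with the largest k >= 1 whose denominator stays <= 16; these approach x as k grows, and every other convergent or intermediate fraction in range is farther away.
Largest k: floor((16 - q_3)/q_4) = floor((16 - 5)/8) = 1.
That gives (1*27 + 17)/(1*8 + 5) = 44/13.
Compare the errors: |x - 27/8| = |179*8 - 27*53|/(53*8) = 1/424, and |x - 44/13| = |179*13 - 44*53|/(53*13) = 5/689.
Cross-multiplying, 1*689 = 689 < 2120 = 5*424, so 1/424 is smaller: the convergent 27/8 is closer to x than 44/13.

27/8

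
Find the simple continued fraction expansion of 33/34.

[0; 1, 33]

Run the Euclidean algorithm on 33 and 34; the successive quotients are the partial quotients a_0, a_1, ... (each step inverts the fractional part left over by the previous one):
  33 = 0*34 + 33, so a_0 = 0.
  34 = 1*33 + 1, so a_1 = 1.
  33 = 33*1 + 0, so a_2 = 33.
The remainder reaches 0 after 3 divisions, so the expansion has 3 partial quotients, read off in order.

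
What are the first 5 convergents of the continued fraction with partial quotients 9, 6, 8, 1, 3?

9/1, 55/6, 449/49, 504/55, 1961/214

Using the convergent recurrence p_i = a_i*p_{i-1} + p_{i-2}, q_i = a_i*q_{i-1} + q_{i-2} with p_{-2}=0, p_{-1}=1, q_{-2}=1, q_{-1}=0:
  i=0: a_0=9, p_0 = 9*1 + 0 = 9, q_0 = 9*0 + 1 = 1.
  i=1: a_1=6, p_1 = 6*9 + 1 = 55, q_1 = 6*1 + 0 = 6.
  i=2: a_2=8, p_2 = 8*55 + 9 = 449, q_2 = 8*6 + 1 = 49.
  i=3: a_3=1, p_3 = 1*449 + 55 = 504, q_3 = 1*49 + 6 = 55.
  i=4: a_4=3, p_4 = 3*504 + 449 = 1961, q_4 = 3*55 + 49 = 214.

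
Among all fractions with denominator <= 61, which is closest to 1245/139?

206/23

Expand x = 1245/139 as a continued fraction with the Euclidean algorithm:
  1245 = 8*139 + 133, so a_0 = 8.
  139 = 1*133 + 6, so a_1 = 1.
  133 = 22*6 + 1, so a_2 = 22.
  6 = 6*1 + 0, so a_3 = 6.
so x = [8; 1, 22, 6].
Convergents (p_i = a_i*p_{i-1} + p_{i-2}, q_i = a_i*q_{i-1} + q_{i-2} with p_{-2}=0, p_{-1}=1, q_{-2}=1, q_{-1}=0), until the denominator exceeds 61:
  i=0: a_0=8, p_0 = 8*1 + 0 = 8, q_0 = 8*0 + 1 = 1.
  i=1: a_1=1, p_1 = 1*8 + 1 = 9, q_1 = 1*1 + 0 = 1.
  i=2: a_2=22, p_2 = 22*9 + 8 = 206, q_2 = 22*1 + 1 = 23.
  i=3: a_3=6, p_3 = 6*206 + 9 = 1245, q_3 = 6*23 + 1 = 139.
q_3 = 139 > 61, so the last convergent with denominator <= 61 is p_2/q_2 = 206/23.
The closest fraction with denominator <= 61 is either p_2/q_2 or the intermediate fraction (k*p_2 + p_1)/(k*q_2 + q_1) with the largest k >= 1 whose denominator stays <= 61; these approach x as k grows, and every other convergent or intermediate fraction in range is farther away.
Largest k: floor((61 - q_1)/q_2) = floor((61 - 1)/23) = 2.
That gives (2*206 + 9)/(2*23 + 1) = 421/47.
Compare the errors: |x - 206/23| = |1245*23 - 206*139|/(139*23) = 1/3197, and |x - 421/47| = |1245*47 - 421*139|/(139*47) = 4/6533.
Cross-multiplying, 1*6533 = 6533 < 12788 = 4*3197, so 1/3197 is smaller: the convergent 206/23 is closer to x than 421/47.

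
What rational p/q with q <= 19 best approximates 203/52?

39/10

Expand x = 203/52 as a continued fraction with the Euclidean algorithm:
  203 = 3*52 + 47, so a_0 = 3.
  52 = 1*47 + 5, so a_1 = 1.
  47 = 9*5 + 2, so a_2 = 9.
  5 = 2*2 + 1, so a_3 = 2.
  2 = 2*1 + 0, so a_4 = 2.
so x = [3; 1, 9, 2, 2].
Convergents (p_i = a_i*p_{i-1} + p_{i-2}, q_i = a_i*q_{i-1} + q_{i-2} with p_{-2}=0, p_{-1}=1, q_{-2}=1, q_{-1}=0), until the denominator exceeds 19:
  i=0: a_0=3, p_0 = 3*1 + 0 = 3, q_0 = 3*0 + 1 = 1.
  i=1: a_1=1, p_1 = 1*3 + 1 = 4, q_1 = 1*1 + 0 = 1.
  i=2: a_2=9, p_2 = 9*4 + 3 = 39, q_2 = 9*1 + 1 = 10.
  i=3: a_3=2, p_3 = 2*39 + 4 = 82, q_3 = 2*10 + 1 = 21.
q_3 = 21 > 19, so the last convergent with denominator <= 19 is p_2/q_2 = 39/10.
The closest fraction with denominator <= 19 is either p_2/q_2 or the intermediate fraction (k*p_2 + p_1)/(k*q_2 + q_1) with the largest k >= 1 whose denominator stays <= 19; these approach x as k grows, and every other convergent or intermediate fraction in range is farther away.
Largest k: floor((19 - q_1)/q_2) = floor((19 - 1)/10) = 1.
That gives (1*39 + 4)/(1*10 + 1) = 43/11.
Compare the errors: |x - 39/10| = |203*10 - 39*52|/(52*10) = 2/520, and |x - 43/11| = |203*11 - 43*52|/(52*11) = 3/572.
Cross-multiplying, 2*572 = 1144 < 1560 = 3*520, so 2/520 is smaller: the convergent 39/10 is closer to x than 43/11.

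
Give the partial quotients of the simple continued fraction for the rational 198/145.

Run the Euclidean algorithm on 198 and 145; the successive quotients are the partial quotients a_0, a_1, ... (each step inverts the fractional part left over by the previous one):
  198 = 1*145 + 53, so a_0 = 1.
  145 = 2*53 + 39, so a_1 = 2.
  53 = 1*39 + 14, so a_2 = 1.
  39 = 2*14 + 11, so a_3 = 2.
  14 = 1*11 + 3, so a_4 = 1.
  11 = 3*3 + 2, so a_5 = 3.
  3 = 1*2 + 1, so a_6 = 1.
  2 = 2*1 + 0, so a_7 = 2.
The remainder reaches 0 after 8 divisions, so the expansion has 8 partial quotients, read off in order.

[1; 2, 1, 2, 1, 3, 1, 2]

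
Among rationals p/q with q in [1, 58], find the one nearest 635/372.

Expand x = 635/372 as a continued fraction with the Euclidean algorithm:
  635 = 1*372 + 263, so a_0 = 1.
  372 = 1*263 + 109, so a_1 = 1.
  263 = 2*109 + 45, so a_2 = 2.
  109 = 2*45 + 19, so a_3 = 2.
  45 = 2*19 + 7, so a_4 = 2.
  19 = 2*7 + 5, so a_5 = 2.
  7 = 1*5 + 2, so a_6 = 1.
  5 = 2*2 + 1, so a_7 = 2.
  2 = 2*1 + 0, so a_8 = 2.
so x = [1; 1, 2, 2, 2, 2, 1, 2, 2].
Convergents (p_i = a_i*p_{i-1} + p_{i-2}, q_i = a_i*q_{i-1} + q_{i-2} with p_{-2}=0, p_{-1}=1, q_{-2}=1, q_{-1}=0), until the denominator exceeds 58:
  i=0: a_0=1, p_0 = 1*1 + 0 = 1, q_0 = 1*0 + 1 = 1.
  i=1: a_1=1, p_1 = 1*1 + 1 = 2, q_1 = 1*1 + 0 = 1.
  i=2: a_2=2, p_2 = 2*2 + 1 = 5, q_2 = 2*1 + 1 = 3.
  i=3: a_3=2, p_3 = 2*5 + 2 = 12, q_3 = 2*3 + 1 = 7.
  i=4: a_4=2, p_4 = 2*12 + 5 = 29, q_4 = 2*7 + 3 = 17.
  i=5: a_5=2, p_5 = 2*29 + 12 = 70, q_5 = 2*17 + 7 = 41.
  i=6: a_6=1, p_6 = 1*70 + 29 = 99, q_6 = 1*41 + 17 = 58.
  i=7: a_7=2, p_7 = 2*99 + 70 = 268, q_7 = 2*58 + 41 = 157.
q_7 = 157 > 58, so the last convergent with denominator <= 58 is p_6/q_6 = 99/58.
The closest fraction with denominator <= 58 is either p_6/q_6 or the intermediate fraction (k*p_6 + p_5)/(k*q_6 + q_5) with the largest k >= 1 whose denominator stays <= 58; these approach x as k grows, and every other convergent or intermediate fraction in range is farther away.
Largest k: floor((58 - q_5)/q_6) = floor((58 - 41)/58) = 0.
Since k = 0, no intermediate fraction beyond p_6/q_6 has denominator <= 58, so the convergent 99/58 is the closest (its error is |635*58 - 99*372|/(372*58) = 2/21576).

99/58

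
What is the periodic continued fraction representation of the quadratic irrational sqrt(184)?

Write x_i = (sqrt(184) + m_i)/d_i with (m_0, d_0) = (0, 1). a_0 = floor(sqrt(184)) = 13, since 13^2 = 169 <= 184 < 196 = 14^2.
Iterate m_{i+1} = d_i*a_i - m_i, d_{i+1} = (184 - m_{i+1}^2)/d_i, a_{i+1} = floor((a_0 + m_{i+1})/d_{i+1}):
  m_1 = 1*13 - 0 = 13, d_1 = (184 - 13^2)/1 = 15/1 = 15, a_1 = floor((13 + 13)/15) = 1.
  m_2 = 15*1 - 13 = 2, d_2 = (184 - 2^2)/15 = 180/15 = 12, a_2 = floor((13 + 2)/12) = 1.
  m_3 = 12*1 - 2 = 10, d_3 = (184 - 10^2)/12 = 84/12 = 7, a_3 = floor((13 + 10)/7) = 3.
  m_4 = 7*3 - 10 = 11, d_4 = (184 - 11^2)/7 = 63/7 = 9, a_4 = floor((13 + 11)/9) = 2.
  m_5 = 9*2 - 11 = 7, d_5 = (184 - 7^2)/9 = 135/9 = 15, a_5 = floor((13 + 7)/15) = 1.
  m_6 = 15*1 - 7 = 8, d_6 = (184 - 8^2)/15 = 120/15 = 8, a_6 = floor((13 + 8)/8) = 2.
  m_7 = 8*2 - 8 = 8, d_7 = (184 - 8^2)/8 = 120/8 = 15, a_7 = floor((13 + 8)/15) = 1.
  m_8 = 15*1 - 8 = 7, d_8 = (184 - 7^2)/15 = 135/15 = 9, a_8 = floor((13 + 7)/9) = 2.
  m_9 = 9*2 - 7 = 11, d_9 = (184 - 11^2)/9 = 63/9 = 7, a_9 = floor((13 + 11)/7) = 3.
  m_10 = 7*3 - 11 = 10, d_10 = (184 - 10^2)/7 = 84/7 = 12, a_10 = floor((13 + 10)/12) = 1.
  m_11 = 12*1 - 10 = 2, d_11 = (184 - 2^2)/12 = 180/12 = 15, a_11 = floor((13 + 2)/15) = 1.
  m_12 = 15*1 - 2 = 13, d_12 = (184 - 13^2)/15 = 15/15 = 1, a_12 = floor((13 + 13)/1) = 26.
  m_13 = 1*26 - 13 = 13, d_13 = (184 - 13^2)/1 = 15/1 = 15: (m_13, d_13) = (m_1, d_1) = (13, 15), so from here the quotients repeat a_1, ..., a_12; the period length is 12.
Hence the expansion of sqrt(184) is a_0 = 13 followed by the repeating block 1, 1, 3, 2, 1, 2, 1, 2, 3, 1, 1, 26 (period 12).

[13; (1, 1, 3, 2, 1, 2, 1, 2, 3, 1, 1, 26)]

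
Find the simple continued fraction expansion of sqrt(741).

[27; (4, 1, 1, 13, 18, 13, 1, 1, 4, 54)]

Write x_i = (sqrt(741) + m_i)/d_i with (m_0, d_0) = (0, 1). a_0 = floor(sqrt(741)) = 27, since 27^2 = 729 <= 741 < 784 = 28^2.
Iterate m_{i+1} = d_i*a_i - m_i, d_{i+1} = (741 - m_{i+1}^2)/d_i, a_{i+1} = floor((a_0 + m_{i+1})/d_{i+1}):
  m_1 = 1*27 - 0 = 27, d_1 = (741 - 27^2)/1 = 12/1 = 12, a_1 = floor((27 + 27)/12) = 4.
  m_2 = 12*4 - 27 = 21, d_2 = (741 - 21^2)/12 = 300/12 = 25, a_2 = floor((27 + 21)/25) = 1.
  m_3 = 25*1 - 21 = 4, d_3 = (741 - 4^2)/25 = 725/25 = 29, a_3 = floor((27 + 4)/29) = 1.
  m_4 = 29*1 - 4 = 25, d_4 = (741 - 25^2)/29 = 116/29 = 4, a_4 = floor((27 + 25)/4) = 13.
  m_5 = 4*13 - 25 = 27, d_5 = (741 - 27^2)/4 = 12/4 = 3, a_5 = floor((27 + 27)/3) = 18.
  m_6 = 3*18 - 27 = 27, d_6 = (741 - 27^2)/3 = 12/3 = 4, a_6 = floor((27 + 27)/4) = 13.
  m_7 = 4*13 - 27 = 25, d_7 = (741 - 25^2)/4 = 116/4 = 29, a_7 = floor((27 + 25)/29) = 1.
  m_8 = 29*1 - 25 = 4, d_8 = (741 - 4^2)/29 = 725/29 = 25, a_8 = floor((27 + 4)/25) = 1.
  m_9 = 25*1 - 4 = 21, d_9 = (741 - 21^2)/25 = 300/25 = 12, a_9 = floor((27 + 21)/12) = 4.
  m_10 = 12*4 - 21 = 27, d_10 = (741 - 27^2)/12 = 12/12 = 1, a_10 = floor((27 + 27)/1) = 54.
  m_11 = 1*54 - 27 = 27, d_11 = (741 - 27^2)/1 = 12/1 = 12: (m_11, d_11) = (m_1, d_1) = (27, 12), so from here the quotients repeat a_1, ..., a_10; the period length is 10.
Hence the expansion of sqrt(741) is a_0 = 27 followed by the repeating block 4, 1, 1, 13, 18, 13, 1, 1, 4, 54 (period 10).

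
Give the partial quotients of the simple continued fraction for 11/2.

Run the Euclidean algorithm on 11 and 2; the successive quotients are the partial quotients a_0, a_1, ... (each step inverts the fractional part left over by the previous one):
  11 = 5*2 + 1, so a_0 = 5.
  2 = 2*1 + 0, so a_1 = 2.
The remainder reaches 0 after 2 divisions, so the expansion has 2 partial quotients, read off in order.

[5; 2]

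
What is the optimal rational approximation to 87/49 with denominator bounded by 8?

Expand x = 87/49 as a continued fraction with the Euclidean algorithm:
  87 = 1*49 + 38, so a_0 = 1.
  49 = 1*38 + 11, so a_1 = 1.
  38 = 3*11 + 5, so a_2 = 3.
  11 = 2*5 + 1, so a_3 = 2.
  5 = 5*1 + 0, so a_4 = 5.
so x = [1; 1, 3, 2, 5].
Convergents (p_i = a_i*p_{i-1} + p_{i-2}, q_i = a_i*q_{i-1} + q_{i-2} with p_{-2}=0, p_{-1}=1, q_{-2}=1, q_{-1}=0), until the denominator exceeds 8:
  i=0: a_0=1, p_0 = 1*1 + 0 = 1, q_0 = 1*0 + 1 = 1.
  i=1: a_1=1, p_1 = 1*1 + 1 = 2, q_1 = 1*1 + 0 = 1.
  i=2: a_2=3, p_2 = 3*2 + 1 = 7, q_2 = 3*1 + 1 = 4.
  i=3: a_3=2, p_3 = 2*7 + 2 = 16, q_3 = 2*4 + 1 = 9.
q_3 = 9 > 8, so the last convergent with denominator <= 8 is p_2/q_2 = 7/4.
The closest fraction with denominator <= 8 is either p_2/q_2 or the intermediate fraction (k*p_2 + p_1)/(k*q_2 + q_1) with the largest k >= 1 whose denominator stays <= 8; these approach x as k grows, and every other convergent or intermediate fraction in range is farther away.
Largest k: floor((8 - q_1)/q_2) = floor((8 - 1)/4) = 1.
That gives (1*7 + 2)/(1*4 + 1) = 9/5.
Compare the errors: |x - 7/4| = |87*4 - 7*49|/(49*4) = 5/196, and |x - 9/5| = |87*5 - 9*49|/(49*5) = 6/245.
Cross-multiplying, 6*196 = 1176 < 1225 = 5*245, so 6/245 is smaller: the intermediate fraction 9/5 is closer to x than 7/4.

9/5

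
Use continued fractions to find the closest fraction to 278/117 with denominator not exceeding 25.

19/8

Expand x = 278/117 as a continued fraction with the Euclidean algorithm:
  278 = 2*117 + 44, so a_0 = 2.
  117 = 2*44 + 29, so a_1 = 2.
  44 = 1*29 + 15, so a_2 = 1.
  29 = 1*15 + 14, so a_3 = 1.
  15 = 1*14 + 1, so a_4 = 1.
  14 = 14*1 + 0, so a_5 = 14.
so x = [2; 2, 1, 1, 1, 14].
Convergents (p_i = a_i*p_{i-1} + p_{i-2}, q_i = a_i*q_{i-1} + q_{i-2} with p_{-2}=0, p_{-1}=1, q_{-2}=1, q_{-1}=0), until the denominator exceeds 25:
  i=0: a_0=2, p_0 = 2*1 + 0 = 2, q_0 = 2*0 + 1 = 1.
  i=1: a_1=2, p_1 = 2*2 + 1 = 5, q_1 = 2*1 + 0 = 2.
  i=2: a_2=1, p_2 = 1*5 + 2 = 7, q_2 = 1*2 + 1 = 3.
  i=3: a_3=1, p_3 = 1*7 + 5 = 12, q_3 = 1*3 + 2 = 5.
  i=4: a_4=1, p_4 = 1*12 + 7 = 19, q_4 = 1*5 + 3 = 8.
  i=5: a_5=14, p_5 = 14*19 + 12 = 278, q_5 = 14*8 + 5 = 117.
q_5 = 117 > 25, so the last convergent with denominator <= 25 is p_4/q_4 = 19/8.
The closest fraction with denominator <= 25 is either p_4/q_4 or the intermediate fraction (k*p_4 + p_3)/(k*q_4 + q_3) with the largest k >= 1 whose denominator stays <= 25; these approach x as k grows, and every other convergent or intermediate fraction in range is farther away.
Largest k: floor((25 - q_3)/q_4) = floor((25 - 5)/8) = 2.
That gives (2*19 + 12)/(2*8 + 5) = 50/21.
Compare the errors: |x - 19/8| = |278*8 - 19*117|/(117*8) = 1/936, and |x - 50/21| = |278*21 - 50*117|/(117*21) = 12/2457.
Cross-multiplying, 1*2457 = 2457 < 11232 = 12*936, so 1/936 is smaller: the convergent 19/8 is closer to x than 50/21.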